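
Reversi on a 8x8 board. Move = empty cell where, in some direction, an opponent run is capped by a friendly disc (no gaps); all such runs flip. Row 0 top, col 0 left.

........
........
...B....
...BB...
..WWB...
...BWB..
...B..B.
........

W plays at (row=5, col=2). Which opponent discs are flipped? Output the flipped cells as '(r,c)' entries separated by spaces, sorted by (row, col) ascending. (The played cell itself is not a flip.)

Dir NW: first cell '.' (not opp) -> no flip
Dir N: first cell 'W' (not opp) -> no flip
Dir NE: first cell 'W' (not opp) -> no flip
Dir W: first cell '.' (not opp) -> no flip
Dir E: opp run (5,3) capped by W -> flip
Dir SW: first cell '.' (not opp) -> no flip
Dir S: first cell '.' (not opp) -> no flip
Dir SE: opp run (6,3), next='.' -> no flip

Answer: (5,3)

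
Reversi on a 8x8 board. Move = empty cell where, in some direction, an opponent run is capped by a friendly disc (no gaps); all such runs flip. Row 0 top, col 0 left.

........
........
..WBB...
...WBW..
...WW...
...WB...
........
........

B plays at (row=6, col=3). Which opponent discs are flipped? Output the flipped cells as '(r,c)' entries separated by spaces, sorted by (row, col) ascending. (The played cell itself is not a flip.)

Answer: (3,3) (4,3) (5,3)

Derivation:
Dir NW: first cell '.' (not opp) -> no flip
Dir N: opp run (5,3) (4,3) (3,3) capped by B -> flip
Dir NE: first cell 'B' (not opp) -> no flip
Dir W: first cell '.' (not opp) -> no flip
Dir E: first cell '.' (not opp) -> no flip
Dir SW: first cell '.' (not opp) -> no flip
Dir S: first cell '.' (not opp) -> no flip
Dir SE: first cell '.' (not opp) -> no flip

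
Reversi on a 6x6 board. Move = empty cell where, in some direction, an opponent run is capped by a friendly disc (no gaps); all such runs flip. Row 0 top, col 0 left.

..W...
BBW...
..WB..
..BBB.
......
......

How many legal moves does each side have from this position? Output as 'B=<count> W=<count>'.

Answer: B=3 W=6

Derivation:
-- B to move --
(0,1): flips 1 -> legal
(0,3): no bracket -> illegal
(1,3): flips 1 -> legal
(2,1): flips 1 -> legal
(3,1): no bracket -> illegal
B mobility = 3
-- W to move --
(0,0): flips 1 -> legal
(0,1): no bracket -> illegal
(1,3): no bracket -> illegal
(1,4): no bracket -> illegal
(2,0): flips 1 -> legal
(2,1): no bracket -> illegal
(2,4): flips 1 -> legal
(2,5): no bracket -> illegal
(3,1): no bracket -> illegal
(3,5): no bracket -> illegal
(4,1): no bracket -> illegal
(4,2): flips 1 -> legal
(4,3): no bracket -> illegal
(4,4): flips 1 -> legal
(4,5): flips 2 -> legal
W mobility = 6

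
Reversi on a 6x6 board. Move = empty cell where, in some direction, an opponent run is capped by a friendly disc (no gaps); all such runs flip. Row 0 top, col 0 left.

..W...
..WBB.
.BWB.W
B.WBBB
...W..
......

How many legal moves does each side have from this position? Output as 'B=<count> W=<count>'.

Answer: B=9 W=9

Derivation:
-- B to move --
(0,1): flips 1 -> legal
(0,3): flips 1 -> legal
(1,1): flips 2 -> legal
(1,5): flips 1 -> legal
(2,4): no bracket -> illegal
(3,1): flips 2 -> legal
(4,1): flips 1 -> legal
(4,2): no bracket -> illegal
(4,4): no bracket -> illegal
(5,2): flips 1 -> legal
(5,3): flips 1 -> legal
(5,4): flips 2 -> legal
B mobility = 9
-- W to move --
(0,3): flips 4 -> legal
(0,4): flips 1 -> legal
(0,5): flips 2 -> legal
(1,0): flips 1 -> legal
(1,1): no bracket -> illegal
(1,5): flips 2 -> legal
(2,0): flips 1 -> legal
(2,4): flips 2 -> legal
(3,1): no bracket -> illegal
(4,0): no bracket -> illegal
(4,1): no bracket -> illegal
(4,2): no bracket -> illegal
(4,4): flips 1 -> legal
(4,5): flips 3 -> legal
W mobility = 9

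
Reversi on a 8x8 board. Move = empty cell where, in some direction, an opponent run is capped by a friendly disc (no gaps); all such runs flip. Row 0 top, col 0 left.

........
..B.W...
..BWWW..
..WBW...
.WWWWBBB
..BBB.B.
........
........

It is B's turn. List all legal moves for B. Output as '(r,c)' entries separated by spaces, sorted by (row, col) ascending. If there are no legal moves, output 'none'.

(0,3): no bracket -> illegal
(0,4): flips 4 -> legal
(0,5): no bracket -> illegal
(1,3): flips 1 -> legal
(1,5): flips 1 -> legal
(1,6): flips 3 -> legal
(2,1): flips 2 -> legal
(2,6): flips 3 -> legal
(3,0): flips 1 -> legal
(3,1): flips 2 -> legal
(3,5): flips 2 -> legal
(3,6): no bracket -> illegal
(4,0): flips 4 -> legal
(5,0): no bracket -> illegal
(5,1): flips 1 -> legal
(5,5): flips 1 -> legal

Answer: (0,4) (1,3) (1,5) (1,6) (2,1) (2,6) (3,0) (3,1) (3,5) (4,0) (5,1) (5,5)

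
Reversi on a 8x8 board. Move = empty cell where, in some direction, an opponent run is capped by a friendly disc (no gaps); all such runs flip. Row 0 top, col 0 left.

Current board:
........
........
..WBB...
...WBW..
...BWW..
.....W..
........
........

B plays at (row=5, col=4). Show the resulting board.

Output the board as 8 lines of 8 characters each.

Place B at (5,4); scan 8 dirs for brackets.
Dir NW: first cell 'B' (not opp) -> no flip
Dir N: opp run (4,4) capped by B -> flip
Dir NE: opp run (4,5), next='.' -> no flip
Dir W: first cell '.' (not opp) -> no flip
Dir E: opp run (5,5), next='.' -> no flip
Dir SW: first cell '.' (not opp) -> no flip
Dir S: first cell '.' (not opp) -> no flip
Dir SE: first cell '.' (not opp) -> no flip
All flips: (4,4)

Answer: ........
........
..WBB...
...WBW..
...BBW..
....BW..
........
........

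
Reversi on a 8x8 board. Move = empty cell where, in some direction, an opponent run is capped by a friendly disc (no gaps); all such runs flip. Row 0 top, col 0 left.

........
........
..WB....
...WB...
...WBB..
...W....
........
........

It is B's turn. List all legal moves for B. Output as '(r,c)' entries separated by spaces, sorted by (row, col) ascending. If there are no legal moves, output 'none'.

Answer: (1,1) (2,1) (3,2) (4,2) (5,2) (6,2) (6,3)

Derivation:
(1,1): flips 2 -> legal
(1,2): no bracket -> illegal
(1,3): no bracket -> illegal
(2,1): flips 1 -> legal
(2,4): no bracket -> illegal
(3,1): no bracket -> illegal
(3,2): flips 1 -> legal
(4,2): flips 1 -> legal
(5,2): flips 1 -> legal
(5,4): no bracket -> illegal
(6,2): flips 1 -> legal
(6,3): flips 3 -> legal
(6,4): no bracket -> illegal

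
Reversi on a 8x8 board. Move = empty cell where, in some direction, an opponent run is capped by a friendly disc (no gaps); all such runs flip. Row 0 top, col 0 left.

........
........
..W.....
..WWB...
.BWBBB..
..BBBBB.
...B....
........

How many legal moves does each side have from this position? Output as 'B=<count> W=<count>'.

-- B to move --
(1,1): flips 2 -> legal
(1,2): flips 3 -> legal
(1,3): no bracket -> illegal
(2,1): flips 1 -> legal
(2,3): flips 2 -> legal
(2,4): no bracket -> illegal
(3,1): flips 3 -> legal
(5,1): no bracket -> illegal
B mobility = 5
-- W to move --
(2,3): no bracket -> illegal
(2,4): no bracket -> illegal
(2,5): no bracket -> illegal
(3,0): no bracket -> illegal
(3,1): no bracket -> illegal
(3,5): flips 1 -> legal
(3,6): no bracket -> illegal
(4,0): flips 1 -> legal
(4,6): flips 3 -> legal
(4,7): no bracket -> illegal
(5,0): flips 1 -> legal
(5,1): no bracket -> illegal
(5,7): no bracket -> illegal
(6,1): no bracket -> illegal
(6,2): flips 1 -> legal
(6,4): flips 1 -> legal
(6,5): flips 2 -> legal
(6,6): flips 2 -> legal
(6,7): no bracket -> illegal
(7,2): no bracket -> illegal
(7,3): flips 3 -> legal
(7,4): no bracket -> illegal
W mobility = 9

Answer: B=5 W=9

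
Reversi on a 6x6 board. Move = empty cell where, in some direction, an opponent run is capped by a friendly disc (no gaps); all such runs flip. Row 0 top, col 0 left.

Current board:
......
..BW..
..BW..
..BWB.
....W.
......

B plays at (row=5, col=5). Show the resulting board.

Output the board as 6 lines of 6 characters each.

Answer: ......
..BW..
..BW..
..BBB.
....B.
.....B

Derivation:
Place B at (5,5); scan 8 dirs for brackets.
Dir NW: opp run (4,4) (3,3) capped by B -> flip
Dir N: first cell '.' (not opp) -> no flip
Dir NE: edge -> no flip
Dir W: first cell '.' (not opp) -> no flip
Dir E: edge -> no flip
Dir SW: edge -> no flip
Dir S: edge -> no flip
Dir SE: edge -> no flip
All flips: (3,3) (4,4)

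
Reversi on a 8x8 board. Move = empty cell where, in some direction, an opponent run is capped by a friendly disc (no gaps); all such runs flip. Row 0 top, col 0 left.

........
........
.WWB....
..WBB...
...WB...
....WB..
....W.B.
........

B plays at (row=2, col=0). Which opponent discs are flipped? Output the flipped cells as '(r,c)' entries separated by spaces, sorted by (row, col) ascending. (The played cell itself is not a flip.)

Dir NW: edge -> no flip
Dir N: first cell '.' (not opp) -> no flip
Dir NE: first cell '.' (not opp) -> no flip
Dir W: edge -> no flip
Dir E: opp run (2,1) (2,2) capped by B -> flip
Dir SW: edge -> no flip
Dir S: first cell '.' (not opp) -> no flip
Dir SE: first cell '.' (not opp) -> no flip

Answer: (2,1) (2,2)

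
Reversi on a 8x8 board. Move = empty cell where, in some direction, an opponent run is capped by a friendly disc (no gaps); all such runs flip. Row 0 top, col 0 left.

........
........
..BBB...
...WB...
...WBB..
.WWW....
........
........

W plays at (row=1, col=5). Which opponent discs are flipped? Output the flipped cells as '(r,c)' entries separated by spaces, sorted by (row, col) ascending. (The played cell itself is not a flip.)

Dir NW: first cell '.' (not opp) -> no flip
Dir N: first cell '.' (not opp) -> no flip
Dir NE: first cell '.' (not opp) -> no flip
Dir W: first cell '.' (not opp) -> no flip
Dir E: first cell '.' (not opp) -> no flip
Dir SW: opp run (2,4) capped by W -> flip
Dir S: first cell '.' (not opp) -> no flip
Dir SE: first cell '.' (not opp) -> no flip

Answer: (2,4)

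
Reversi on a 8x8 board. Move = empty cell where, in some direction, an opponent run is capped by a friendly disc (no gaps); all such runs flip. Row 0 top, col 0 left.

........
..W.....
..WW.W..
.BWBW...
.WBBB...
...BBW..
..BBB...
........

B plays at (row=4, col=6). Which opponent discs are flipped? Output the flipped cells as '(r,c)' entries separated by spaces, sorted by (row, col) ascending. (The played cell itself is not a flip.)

Answer: (5,5)

Derivation:
Dir NW: first cell '.' (not opp) -> no flip
Dir N: first cell '.' (not opp) -> no flip
Dir NE: first cell '.' (not opp) -> no flip
Dir W: first cell '.' (not opp) -> no flip
Dir E: first cell '.' (not opp) -> no flip
Dir SW: opp run (5,5) capped by B -> flip
Dir S: first cell '.' (not opp) -> no flip
Dir SE: first cell '.' (not opp) -> no flip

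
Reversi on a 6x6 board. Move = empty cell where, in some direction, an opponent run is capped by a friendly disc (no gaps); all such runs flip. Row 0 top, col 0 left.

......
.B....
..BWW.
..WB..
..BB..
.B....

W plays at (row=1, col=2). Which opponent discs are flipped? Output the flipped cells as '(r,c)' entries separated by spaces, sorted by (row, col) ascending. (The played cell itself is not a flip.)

Dir NW: first cell '.' (not opp) -> no flip
Dir N: first cell '.' (not opp) -> no flip
Dir NE: first cell '.' (not opp) -> no flip
Dir W: opp run (1,1), next='.' -> no flip
Dir E: first cell '.' (not opp) -> no flip
Dir SW: first cell '.' (not opp) -> no flip
Dir S: opp run (2,2) capped by W -> flip
Dir SE: first cell 'W' (not opp) -> no flip

Answer: (2,2)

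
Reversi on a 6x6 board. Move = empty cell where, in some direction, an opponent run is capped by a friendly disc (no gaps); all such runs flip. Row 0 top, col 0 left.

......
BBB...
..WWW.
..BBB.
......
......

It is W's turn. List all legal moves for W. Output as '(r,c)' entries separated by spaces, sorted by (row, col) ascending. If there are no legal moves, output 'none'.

Answer: (0,0) (0,1) (0,2) (4,1) (4,2) (4,3) (4,4) (4,5)

Derivation:
(0,0): flips 1 -> legal
(0,1): flips 1 -> legal
(0,2): flips 1 -> legal
(0,3): no bracket -> illegal
(1,3): no bracket -> illegal
(2,0): no bracket -> illegal
(2,1): no bracket -> illegal
(2,5): no bracket -> illegal
(3,1): no bracket -> illegal
(3,5): no bracket -> illegal
(4,1): flips 1 -> legal
(4,2): flips 2 -> legal
(4,3): flips 1 -> legal
(4,4): flips 2 -> legal
(4,5): flips 1 -> legal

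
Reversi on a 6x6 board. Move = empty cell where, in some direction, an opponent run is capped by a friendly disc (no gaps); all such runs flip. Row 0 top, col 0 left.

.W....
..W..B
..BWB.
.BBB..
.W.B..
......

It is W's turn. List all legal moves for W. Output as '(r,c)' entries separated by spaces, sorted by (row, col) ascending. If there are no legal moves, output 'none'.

(0,4): no bracket -> illegal
(0,5): no bracket -> illegal
(1,1): no bracket -> illegal
(1,3): no bracket -> illegal
(1,4): no bracket -> illegal
(2,0): no bracket -> illegal
(2,1): flips 2 -> legal
(2,5): flips 1 -> legal
(3,0): no bracket -> illegal
(3,4): no bracket -> illegal
(3,5): no bracket -> illegal
(4,0): no bracket -> illegal
(4,2): flips 2 -> legal
(4,4): no bracket -> illegal
(5,2): no bracket -> illegal
(5,3): flips 2 -> legal
(5,4): no bracket -> illegal

Answer: (2,1) (2,5) (4,2) (5,3)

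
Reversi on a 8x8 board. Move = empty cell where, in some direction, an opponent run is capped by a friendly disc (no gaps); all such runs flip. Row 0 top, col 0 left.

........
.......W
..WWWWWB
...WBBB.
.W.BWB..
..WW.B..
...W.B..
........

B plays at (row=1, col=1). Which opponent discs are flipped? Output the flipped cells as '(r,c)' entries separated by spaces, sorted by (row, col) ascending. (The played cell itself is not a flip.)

Answer: (2,2) (3,3) (4,4)

Derivation:
Dir NW: first cell '.' (not opp) -> no flip
Dir N: first cell '.' (not opp) -> no flip
Dir NE: first cell '.' (not opp) -> no flip
Dir W: first cell '.' (not opp) -> no flip
Dir E: first cell '.' (not opp) -> no flip
Dir SW: first cell '.' (not opp) -> no flip
Dir S: first cell '.' (not opp) -> no flip
Dir SE: opp run (2,2) (3,3) (4,4) capped by B -> flip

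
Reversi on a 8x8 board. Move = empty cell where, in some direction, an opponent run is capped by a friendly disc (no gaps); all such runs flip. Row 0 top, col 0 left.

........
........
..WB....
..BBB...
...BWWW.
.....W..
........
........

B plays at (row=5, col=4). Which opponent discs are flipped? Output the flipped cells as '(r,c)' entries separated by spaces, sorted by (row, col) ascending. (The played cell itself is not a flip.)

Dir NW: first cell 'B' (not opp) -> no flip
Dir N: opp run (4,4) capped by B -> flip
Dir NE: opp run (4,5), next='.' -> no flip
Dir W: first cell '.' (not opp) -> no flip
Dir E: opp run (5,5), next='.' -> no flip
Dir SW: first cell '.' (not opp) -> no flip
Dir S: first cell '.' (not opp) -> no flip
Dir SE: first cell '.' (not opp) -> no flip

Answer: (4,4)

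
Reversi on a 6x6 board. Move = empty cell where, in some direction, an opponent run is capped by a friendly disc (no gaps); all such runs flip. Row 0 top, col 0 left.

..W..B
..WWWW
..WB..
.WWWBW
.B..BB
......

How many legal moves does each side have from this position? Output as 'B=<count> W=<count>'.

Answer: B=7 W=5

Derivation:
-- B to move --
(0,1): flips 1 -> legal
(0,3): flips 1 -> legal
(0,4): no bracket -> illegal
(1,1): flips 2 -> legal
(2,0): no bracket -> illegal
(2,1): flips 2 -> legal
(2,4): no bracket -> illegal
(2,5): flips 2 -> legal
(3,0): flips 3 -> legal
(4,0): no bracket -> illegal
(4,2): no bracket -> illegal
(4,3): flips 1 -> legal
B mobility = 7
-- W to move --
(0,4): no bracket -> illegal
(2,4): flips 1 -> legal
(2,5): no bracket -> illegal
(3,0): no bracket -> illegal
(4,0): no bracket -> illegal
(4,2): no bracket -> illegal
(4,3): no bracket -> illegal
(5,0): flips 1 -> legal
(5,1): flips 1 -> legal
(5,2): no bracket -> illegal
(5,3): flips 1 -> legal
(5,4): no bracket -> illegal
(5,5): flips 2 -> legal
W mobility = 5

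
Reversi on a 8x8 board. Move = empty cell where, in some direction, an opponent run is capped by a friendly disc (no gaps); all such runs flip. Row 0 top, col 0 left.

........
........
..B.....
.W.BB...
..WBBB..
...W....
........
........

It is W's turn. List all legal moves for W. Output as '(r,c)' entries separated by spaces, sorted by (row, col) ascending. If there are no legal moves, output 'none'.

Answer: (1,3) (2,3) (2,4) (3,5) (4,6)

Derivation:
(1,1): no bracket -> illegal
(1,2): no bracket -> illegal
(1,3): flips 1 -> legal
(2,1): no bracket -> illegal
(2,3): flips 2 -> legal
(2,4): flips 1 -> legal
(2,5): no bracket -> illegal
(3,2): no bracket -> illegal
(3,5): flips 1 -> legal
(3,6): no bracket -> illegal
(4,6): flips 3 -> legal
(5,2): no bracket -> illegal
(5,4): no bracket -> illegal
(5,5): no bracket -> illegal
(5,6): no bracket -> illegal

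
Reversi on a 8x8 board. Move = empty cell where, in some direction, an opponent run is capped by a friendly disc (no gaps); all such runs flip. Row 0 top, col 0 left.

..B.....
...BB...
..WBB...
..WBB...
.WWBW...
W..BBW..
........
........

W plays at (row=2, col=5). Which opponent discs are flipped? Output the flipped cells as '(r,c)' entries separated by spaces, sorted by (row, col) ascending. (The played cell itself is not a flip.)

Dir NW: opp run (1,4), next='.' -> no flip
Dir N: first cell '.' (not opp) -> no flip
Dir NE: first cell '.' (not opp) -> no flip
Dir W: opp run (2,4) (2,3) capped by W -> flip
Dir E: first cell '.' (not opp) -> no flip
Dir SW: opp run (3,4) (4,3), next='.' -> no flip
Dir S: first cell '.' (not opp) -> no flip
Dir SE: first cell '.' (not opp) -> no flip

Answer: (2,3) (2,4)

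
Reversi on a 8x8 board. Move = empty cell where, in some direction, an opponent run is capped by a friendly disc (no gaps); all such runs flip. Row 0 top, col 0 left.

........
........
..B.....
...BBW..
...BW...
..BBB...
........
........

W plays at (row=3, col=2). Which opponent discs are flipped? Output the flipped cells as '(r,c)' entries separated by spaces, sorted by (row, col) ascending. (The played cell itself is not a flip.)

Answer: (3,3) (3,4)

Derivation:
Dir NW: first cell '.' (not opp) -> no flip
Dir N: opp run (2,2), next='.' -> no flip
Dir NE: first cell '.' (not opp) -> no flip
Dir W: first cell '.' (not opp) -> no flip
Dir E: opp run (3,3) (3,4) capped by W -> flip
Dir SW: first cell '.' (not opp) -> no flip
Dir S: first cell '.' (not opp) -> no flip
Dir SE: opp run (4,3) (5,4), next='.' -> no flip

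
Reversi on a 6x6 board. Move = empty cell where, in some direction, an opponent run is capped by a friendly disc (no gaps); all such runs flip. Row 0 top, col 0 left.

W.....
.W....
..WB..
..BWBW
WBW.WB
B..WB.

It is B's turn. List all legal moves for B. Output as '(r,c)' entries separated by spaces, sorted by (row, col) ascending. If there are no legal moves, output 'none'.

(0,1): no bracket -> illegal
(0,2): no bracket -> illegal
(1,0): no bracket -> illegal
(1,2): flips 1 -> legal
(1,3): no bracket -> illegal
(2,0): no bracket -> illegal
(2,1): flips 1 -> legal
(2,4): no bracket -> illegal
(2,5): flips 1 -> legal
(3,0): flips 1 -> legal
(3,1): no bracket -> illegal
(4,3): flips 3 -> legal
(5,1): no bracket -> illegal
(5,2): flips 2 -> legal
(5,5): no bracket -> illegal

Answer: (1,2) (2,1) (2,5) (3,0) (4,3) (5,2)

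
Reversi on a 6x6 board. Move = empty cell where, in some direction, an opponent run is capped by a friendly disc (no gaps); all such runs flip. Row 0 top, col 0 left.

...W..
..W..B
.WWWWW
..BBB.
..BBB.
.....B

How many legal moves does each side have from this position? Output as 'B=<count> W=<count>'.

Answer: B=7 W=7

Derivation:
-- B to move --
(0,1): flips 2 -> legal
(0,2): flips 2 -> legal
(0,4): no bracket -> illegal
(1,0): flips 1 -> legal
(1,1): flips 1 -> legal
(1,3): flips 1 -> legal
(1,4): flips 2 -> legal
(2,0): no bracket -> illegal
(3,0): no bracket -> illegal
(3,1): no bracket -> illegal
(3,5): flips 1 -> legal
B mobility = 7
-- W to move --
(0,4): no bracket -> illegal
(0,5): flips 1 -> legal
(1,4): no bracket -> illegal
(3,1): no bracket -> illegal
(3,5): no bracket -> illegal
(4,1): flips 1 -> legal
(4,5): flips 1 -> legal
(5,1): flips 2 -> legal
(5,2): flips 4 -> legal
(5,3): flips 2 -> legal
(5,4): flips 4 -> legal
W mobility = 7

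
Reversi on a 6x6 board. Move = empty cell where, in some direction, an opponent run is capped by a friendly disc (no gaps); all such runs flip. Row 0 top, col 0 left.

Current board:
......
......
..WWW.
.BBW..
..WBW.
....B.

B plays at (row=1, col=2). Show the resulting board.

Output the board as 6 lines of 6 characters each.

Answer: ......
..B...
..BWW.
.BBW..
..WBW.
....B.

Derivation:
Place B at (1,2); scan 8 dirs for brackets.
Dir NW: first cell '.' (not opp) -> no flip
Dir N: first cell '.' (not opp) -> no flip
Dir NE: first cell '.' (not opp) -> no flip
Dir W: first cell '.' (not opp) -> no flip
Dir E: first cell '.' (not opp) -> no flip
Dir SW: first cell '.' (not opp) -> no flip
Dir S: opp run (2,2) capped by B -> flip
Dir SE: opp run (2,3), next='.' -> no flip
All flips: (2,2)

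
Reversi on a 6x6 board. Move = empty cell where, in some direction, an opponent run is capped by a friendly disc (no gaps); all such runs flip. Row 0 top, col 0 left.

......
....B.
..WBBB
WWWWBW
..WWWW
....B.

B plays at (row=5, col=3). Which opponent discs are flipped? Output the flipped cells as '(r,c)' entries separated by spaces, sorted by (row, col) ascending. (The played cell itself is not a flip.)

Answer: (3,3) (4,3)

Derivation:
Dir NW: opp run (4,2) (3,1), next='.' -> no flip
Dir N: opp run (4,3) (3,3) capped by B -> flip
Dir NE: opp run (4,4) (3,5), next=edge -> no flip
Dir W: first cell '.' (not opp) -> no flip
Dir E: first cell 'B' (not opp) -> no flip
Dir SW: edge -> no flip
Dir S: edge -> no flip
Dir SE: edge -> no flip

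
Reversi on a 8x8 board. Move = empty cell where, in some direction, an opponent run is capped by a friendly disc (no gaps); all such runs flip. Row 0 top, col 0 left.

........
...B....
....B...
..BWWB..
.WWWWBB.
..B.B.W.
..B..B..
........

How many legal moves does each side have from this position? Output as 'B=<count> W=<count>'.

-- B to move --
(2,2): no bracket -> illegal
(2,3): flips 1 -> legal
(2,5): flips 2 -> legal
(3,0): flips 1 -> legal
(3,1): no bracket -> illegal
(4,0): flips 4 -> legal
(4,7): flips 1 -> legal
(5,0): flips 1 -> legal
(5,1): flips 2 -> legal
(5,3): flips 1 -> legal
(5,5): no bracket -> illegal
(5,7): no bracket -> illegal
(6,6): flips 1 -> legal
(6,7): flips 1 -> legal
B mobility = 10
-- W to move --
(0,2): no bracket -> illegal
(0,3): no bracket -> illegal
(0,4): no bracket -> illegal
(1,2): no bracket -> illegal
(1,4): flips 1 -> legal
(1,5): flips 1 -> legal
(2,1): flips 1 -> legal
(2,2): flips 1 -> legal
(2,3): flips 1 -> legal
(2,5): no bracket -> illegal
(2,6): flips 1 -> legal
(3,1): flips 1 -> legal
(3,6): flips 2 -> legal
(3,7): no bracket -> illegal
(4,7): flips 2 -> legal
(5,1): no bracket -> illegal
(5,3): no bracket -> illegal
(5,5): no bracket -> illegal
(5,7): no bracket -> illegal
(6,1): flips 1 -> legal
(6,3): flips 1 -> legal
(6,4): flips 1 -> legal
(6,6): no bracket -> illegal
(7,1): no bracket -> illegal
(7,2): flips 2 -> legal
(7,3): no bracket -> illegal
(7,4): flips 1 -> legal
(7,5): no bracket -> illegal
(7,6): flips 2 -> legal
W mobility = 15

Answer: B=10 W=15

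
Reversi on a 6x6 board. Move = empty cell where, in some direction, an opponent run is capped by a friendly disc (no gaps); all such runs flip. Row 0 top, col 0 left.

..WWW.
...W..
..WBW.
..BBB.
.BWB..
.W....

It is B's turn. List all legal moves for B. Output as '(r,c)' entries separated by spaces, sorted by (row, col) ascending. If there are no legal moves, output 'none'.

(0,1): no bracket -> illegal
(0,5): no bracket -> illegal
(1,1): flips 1 -> legal
(1,2): flips 1 -> legal
(1,4): flips 1 -> legal
(1,5): flips 1 -> legal
(2,1): flips 1 -> legal
(2,5): flips 1 -> legal
(3,1): no bracket -> illegal
(3,5): no bracket -> illegal
(4,0): no bracket -> illegal
(5,0): no bracket -> illegal
(5,2): flips 1 -> legal
(5,3): no bracket -> illegal

Answer: (1,1) (1,2) (1,4) (1,5) (2,1) (2,5) (5,2)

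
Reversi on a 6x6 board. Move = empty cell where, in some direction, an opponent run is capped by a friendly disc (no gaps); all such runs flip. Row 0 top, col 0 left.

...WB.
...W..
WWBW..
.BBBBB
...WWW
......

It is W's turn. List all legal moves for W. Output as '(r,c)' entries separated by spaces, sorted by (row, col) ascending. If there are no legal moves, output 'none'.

(0,5): flips 1 -> legal
(1,1): flips 2 -> legal
(1,2): no bracket -> illegal
(1,4): no bracket -> illegal
(1,5): no bracket -> illegal
(2,4): flips 1 -> legal
(2,5): flips 2 -> legal
(3,0): no bracket -> illegal
(4,0): flips 2 -> legal
(4,1): flips 2 -> legal
(4,2): flips 1 -> legal

Answer: (0,5) (1,1) (2,4) (2,5) (4,0) (4,1) (4,2)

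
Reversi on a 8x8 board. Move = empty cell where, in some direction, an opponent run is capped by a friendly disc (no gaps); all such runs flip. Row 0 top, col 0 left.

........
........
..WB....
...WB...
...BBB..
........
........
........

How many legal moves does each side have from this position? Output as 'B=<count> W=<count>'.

Answer: B=3 W=5

Derivation:
-- B to move --
(1,1): flips 2 -> legal
(1,2): no bracket -> illegal
(1,3): no bracket -> illegal
(2,1): flips 1 -> legal
(2,4): no bracket -> illegal
(3,1): no bracket -> illegal
(3,2): flips 1 -> legal
(4,2): no bracket -> illegal
B mobility = 3
-- W to move --
(1,2): no bracket -> illegal
(1,3): flips 1 -> legal
(1,4): no bracket -> illegal
(2,4): flips 1 -> legal
(2,5): no bracket -> illegal
(3,2): no bracket -> illegal
(3,5): flips 1 -> legal
(3,6): no bracket -> illegal
(4,2): no bracket -> illegal
(4,6): no bracket -> illegal
(5,2): no bracket -> illegal
(5,3): flips 1 -> legal
(5,4): no bracket -> illegal
(5,5): flips 1 -> legal
(5,6): no bracket -> illegal
W mobility = 5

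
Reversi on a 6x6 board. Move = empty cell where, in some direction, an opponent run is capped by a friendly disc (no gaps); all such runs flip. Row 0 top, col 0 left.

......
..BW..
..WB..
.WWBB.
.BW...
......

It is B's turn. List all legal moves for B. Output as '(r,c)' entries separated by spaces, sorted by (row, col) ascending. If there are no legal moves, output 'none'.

Answer: (0,3) (1,1) (1,4) (2,1) (3,0) (4,3) (5,1) (5,2)

Derivation:
(0,2): no bracket -> illegal
(0,3): flips 1 -> legal
(0,4): no bracket -> illegal
(1,1): flips 1 -> legal
(1,4): flips 1 -> legal
(2,0): no bracket -> illegal
(2,1): flips 2 -> legal
(2,4): no bracket -> illegal
(3,0): flips 2 -> legal
(4,0): no bracket -> illegal
(4,3): flips 1 -> legal
(5,1): flips 1 -> legal
(5,2): flips 3 -> legal
(5,3): no bracket -> illegal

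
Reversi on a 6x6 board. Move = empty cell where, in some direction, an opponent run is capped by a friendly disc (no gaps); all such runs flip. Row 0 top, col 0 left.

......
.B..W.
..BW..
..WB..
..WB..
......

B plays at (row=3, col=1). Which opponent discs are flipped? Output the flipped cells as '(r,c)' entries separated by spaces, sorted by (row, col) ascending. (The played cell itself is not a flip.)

Answer: (3,2)

Derivation:
Dir NW: first cell '.' (not opp) -> no flip
Dir N: first cell '.' (not opp) -> no flip
Dir NE: first cell 'B' (not opp) -> no flip
Dir W: first cell '.' (not opp) -> no flip
Dir E: opp run (3,2) capped by B -> flip
Dir SW: first cell '.' (not opp) -> no flip
Dir S: first cell '.' (not opp) -> no flip
Dir SE: opp run (4,2), next='.' -> no flip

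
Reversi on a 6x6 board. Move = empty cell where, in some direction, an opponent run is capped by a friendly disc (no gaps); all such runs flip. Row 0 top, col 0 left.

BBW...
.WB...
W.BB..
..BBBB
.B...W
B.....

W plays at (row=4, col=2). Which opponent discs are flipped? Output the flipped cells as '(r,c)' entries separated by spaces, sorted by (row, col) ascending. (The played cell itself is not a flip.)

Answer: (1,2) (2,2) (3,2)

Derivation:
Dir NW: first cell '.' (not opp) -> no flip
Dir N: opp run (3,2) (2,2) (1,2) capped by W -> flip
Dir NE: opp run (3,3), next='.' -> no flip
Dir W: opp run (4,1), next='.' -> no flip
Dir E: first cell '.' (not opp) -> no flip
Dir SW: first cell '.' (not opp) -> no flip
Dir S: first cell '.' (not opp) -> no flip
Dir SE: first cell '.' (not opp) -> no flip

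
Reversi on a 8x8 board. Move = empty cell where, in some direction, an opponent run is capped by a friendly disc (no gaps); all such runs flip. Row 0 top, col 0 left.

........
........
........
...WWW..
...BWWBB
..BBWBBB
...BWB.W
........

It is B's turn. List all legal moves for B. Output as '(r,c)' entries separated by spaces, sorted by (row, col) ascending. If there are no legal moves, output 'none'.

(2,2): flips 2 -> legal
(2,3): flips 3 -> legal
(2,4): flips 1 -> legal
(2,5): flips 3 -> legal
(2,6): flips 2 -> legal
(3,2): no bracket -> illegal
(3,6): flips 2 -> legal
(4,2): no bracket -> illegal
(6,6): no bracket -> illegal
(7,3): flips 1 -> legal
(7,4): no bracket -> illegal
(7,5): flips 1 -> legal
(7,6): no bracket -> illegal
(7,7): flips 1 -> legal

Answer: (2,2) (2,3) (2,4) (2,5) (2,6) (3,6) (7,3) (7,5) (7,7)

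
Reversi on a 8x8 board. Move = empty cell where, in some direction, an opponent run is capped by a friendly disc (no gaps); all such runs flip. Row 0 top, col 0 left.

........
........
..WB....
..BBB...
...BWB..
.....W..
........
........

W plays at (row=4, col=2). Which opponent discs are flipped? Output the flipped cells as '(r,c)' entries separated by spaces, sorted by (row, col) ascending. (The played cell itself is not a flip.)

Dir NW: first cell '.' (not opp) -> no flip
Dir N: opp run (3,2) capped by W -> flip
Dir NE: opp run (3,3), next='.' -> no flip
Dir W: first cell '.' (not opp) -> no flip
Dir E: opp run (4,3) capped by W -> flip
Dir SW: first cell '.' (not opp) -> no flip
Dir S: first cell '.' (not opp) -> no flip
Dir SE: first cell '.' (not opp) -> no flip

Answer: (3,2) (4,3)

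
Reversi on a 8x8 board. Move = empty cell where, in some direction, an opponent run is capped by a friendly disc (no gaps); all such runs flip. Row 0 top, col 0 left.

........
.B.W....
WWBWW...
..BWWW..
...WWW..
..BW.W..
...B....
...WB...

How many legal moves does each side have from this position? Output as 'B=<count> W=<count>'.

Answer: B=10 W=8

Derivation:
-- B to move --
(0,2): no bracket -> illegal
(0,3): flips 5 -> legal
(0,4): flips 1 -> legal
(1,0): flips 1 -> legal
(1,2): no bracket -> illegal
(1,4): flips 1 -> legal
(1,5): no bracket -> illegal
(2,5): flips 4 -> legal
(2,6): no bracket -> illegal
(3,0): no bracket -> illegal
(3,1): flips 1 -> legal
(3,6): flips 3 -> legal
(4,2): no bracket -> illegal
(4,6): no bracket -> illegal
(5,4): flips 2 -> legal
(5,6): no bracket -> illegal
(6,2): no bracket -> illegal
(6,4): no bracket -> illegal
(6,5): no bracket -> illegal
(6,6): flips 3 -> legal
(7,2): flips 1 -> legal
B mobility = 10
-- W to move --
(0,0): flips 2 -> legal
(0,1): flips 1 -> legal
(0,2): flips 1 -> legal
(1,0): no bracket -> illegal
(1,2): no bracket -> illegal
(3,1): flips 2 -> legal
(4,1): flips 1 -> legal
(4,2): no bracket -> illegal
(5,1): flips 1 -> legal
(5,4): no bracket -> illegal
(6,1): flips 1 -> legal
(6,2): no bracket -> illegal
(6,4): no bracket -> illegal
(6,5): no bracket -> illegal
(7,2): no bracket -> illegal
(7,5): flips 1 -> legal
W mobility = 8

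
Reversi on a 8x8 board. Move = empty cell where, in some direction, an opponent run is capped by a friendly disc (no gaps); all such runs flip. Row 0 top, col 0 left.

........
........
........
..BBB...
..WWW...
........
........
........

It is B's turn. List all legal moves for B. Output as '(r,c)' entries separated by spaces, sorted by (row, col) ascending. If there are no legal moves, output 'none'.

(3,1): no bracket -> illegal
(3,5): no bracket -> illegal
(4,1): no bracket -> illegal
(4,5): no bracket -> illegal
(5,1): flips 1 -> legal
(5,2): flips 2 -> legal
(5,3): flips 1 -> legal
(5,4): flips 2 -> legal
(5,5): flips 1 -> legal

Answer: (5,1) (5,2) (5,3) (5,4) (5,5)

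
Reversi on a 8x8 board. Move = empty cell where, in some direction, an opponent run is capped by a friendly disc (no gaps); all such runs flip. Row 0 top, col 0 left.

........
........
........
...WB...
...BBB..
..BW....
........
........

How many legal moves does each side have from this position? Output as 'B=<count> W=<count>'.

Answer: B=6 W=3

Derivation:
-- B to move --
(2,2): flips 1 -> legal
(2,3): flips 1 -> legal
(2,4): no bracket -> illegal
(3,2): flips 1 -> legal
(4,2): no bracket -> illegal
(5,4): flips 1 -> legal
(6,2): flips 1 -> legal
(6,3): flips 1 -> legal
(6,4): no bracket -> illegal
B mobility = 6
-- W to move --
(2,3): no bracket -> illegal
(2,4): no bracket -> illegal
(2,5): no bracket -> illegal
(3,2): no bracket -> illegal
(3,5): flips 2 -> legal
(3,6): no bracket -> illegal
(4,1): no bracket -> illegal
(4,2): no bracket -> illegal
(4,6): no bracket -> illegal
(5,1): flips 1 -> legal
(5,4): no bracket -> illegal
(5,5): flips 1 -> legal
(5,6): no bracket -> illegal
(6,1): no bracket -> illegal
(6,2): no bracket -> illegal
(6,3): no bracket -> illegal
W mobility = 3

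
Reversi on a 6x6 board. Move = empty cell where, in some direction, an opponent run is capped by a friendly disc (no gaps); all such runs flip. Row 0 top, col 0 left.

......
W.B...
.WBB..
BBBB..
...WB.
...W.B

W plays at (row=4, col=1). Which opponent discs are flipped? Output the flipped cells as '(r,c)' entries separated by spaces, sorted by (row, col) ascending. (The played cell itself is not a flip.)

Answer: (3,1)

Derivation:
Dir NW: opp run (3,0), next=edge -> no flip
Dir N: opp run (3,1) capped by W -> flip
Dir NE: opp run (3,2) (2,3), next='.' -> no flip
Dir W: first cell '.' (not opp) -> no flip
Dir E: first cell '.' (not opp) -> no flip
Dir SW: first cell '.' (not opp) -> no flip
Dir S: first cell '.' (not opp) -> no flip
Dir SE: first cell '.' (not opp) -> no flip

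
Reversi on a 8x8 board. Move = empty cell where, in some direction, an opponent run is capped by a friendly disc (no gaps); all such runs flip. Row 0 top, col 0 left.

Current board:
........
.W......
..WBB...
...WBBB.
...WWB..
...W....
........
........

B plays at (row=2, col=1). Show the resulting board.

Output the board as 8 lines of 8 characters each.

Place B at (2,1); scan 8 dirs for brackets.
Dir NW: first cell '.' (not opp) -> no flip
Dir N: opp run (1,1), next='.' -> no flip
Dir NE: first cell '.' (not opp) -> no flip
Dir W: first cell '.' (not opp) -> no flip
Dir E: opp run (2,2) capped by B -> flip
Dir SW: first cell '.' (not opp) -> no flip
Dir S: first cell '.' (not opp) -> no flip
Dir SE: first cell '.' (not opp) -> no flip
All flips: (2,2)

Answer: ........
.W......
.BBBB...
...WBBB.
...WWB..
...W....
........
........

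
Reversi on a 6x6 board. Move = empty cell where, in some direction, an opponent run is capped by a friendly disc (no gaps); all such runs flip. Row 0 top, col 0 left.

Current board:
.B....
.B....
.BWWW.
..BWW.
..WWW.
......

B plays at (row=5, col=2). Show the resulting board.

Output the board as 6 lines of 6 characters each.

Answer: .B....
.B....
.BWWW.
..BWW.
..BWW.
..B...

Derivation:
Place B at (5,2); scan 8 dirs for brackets.
Dir NW: first cell '.' (not opp) -> no flip
Dir N: opp run (4,2) capped by B -> flip
Dir NE: opp run (4,3) (3,4), next='.' -> no flip
Dir W: first cell '.' (not opp) -> no flip
Dir E: first cell '.' (not opp) -> no flip
Dir SW: edge -> no flip
Dir S: edge -> no flip
Dir SE: edge -> no flip
All flips: (4,2)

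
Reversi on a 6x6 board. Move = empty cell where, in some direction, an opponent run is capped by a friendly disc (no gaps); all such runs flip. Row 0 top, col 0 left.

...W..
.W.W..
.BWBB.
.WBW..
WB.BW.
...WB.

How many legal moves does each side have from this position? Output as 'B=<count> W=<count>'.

Answer: B=8 W=7

Derivation:
-- B to move --
(0,0): no bracket -> illegal
(0,1): flips 1 -> legal
(0,2): flips 1 -> legal
(0,4): no bracket -> illegal
(1,0): no bracket -> illegal
(1,2): flips 1 -> legal
(1,4): no bracket -> illegal
(2,0): no bracket -> illegal
(3,0): flips 1 -> legal
(3,4): flips 2 -> legal
(3,5): no bracket -> illegal
(4,2): flips 1 -> legal
(4,5): flips 1 -> legal
(5,0): no bracket -> illegal
(5,1): no bracket -> illegal
(5,2): flips 1 -> legal
(5,5): no bracket -> illegal
B mobility = 8
-- W to move --
(1,0): no bracket -> illegal
(1,2): no bracket -> illegal
(1,4): no bracket -> illegal
(1,5): flips 1 -> legal
(2,0): flips 1 -> legal
(2,5): flips 2 -> legal
(3,0): no bracket -> illegal
(3,4): no bracket -> illegal
(3,5): flips 1 -> legal
(4,2): flips 3 -> legal
(4,5): no bracket -> illegal
(5,0): no bracket -> illegal
(5,1): flips 1 -> legal
(5,2): no bracket -> illegal
(5,5): flips 1 -> legal
W mobility = 7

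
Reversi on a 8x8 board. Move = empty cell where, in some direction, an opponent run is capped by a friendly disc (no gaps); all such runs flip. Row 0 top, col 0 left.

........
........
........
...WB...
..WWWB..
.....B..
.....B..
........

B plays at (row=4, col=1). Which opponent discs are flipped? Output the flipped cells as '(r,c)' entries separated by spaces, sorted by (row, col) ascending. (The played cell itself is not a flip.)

Dir NW: first cell '.' (not opp) -> no flip
Dir N: first cell '.' (not opp) -> no flip
Dir NE: first cell '.' (not opp) -> no flip
Dir W: first cell '.' (not opp) -> no flip
Dir E: opp run (4,2) (4,3) (4,4) capped by B -> flip
Dir SW: first cell '.' (not opp) -> no flip
Dir S: first cell '.' (not opp) -> no flip
Dir SE: first cell '.' (not opp) -> no flip

Answer: (4,2) (4,3) (4,4)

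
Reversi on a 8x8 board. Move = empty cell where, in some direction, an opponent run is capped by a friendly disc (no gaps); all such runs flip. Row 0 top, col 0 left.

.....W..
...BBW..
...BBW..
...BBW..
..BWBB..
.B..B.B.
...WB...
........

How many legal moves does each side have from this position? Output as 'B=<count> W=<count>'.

-- B to move --
(0,4): no bracket -> illegal
(0,6): flips 1 -> legal
(1,6): flips 2 -> legal
(2,6): flips 2 -> legal
(3,2): flips 1 -> legal
(3,6): flips 2 -> legal
(4,6): flips 1 -> legal
(5,2): flips 1 -> legal
(5,3): flips 1 -> legal
(6,2): flips 1 -> legal
(7,2): flips 1 -> legal
(7,3): no bracket -> illegal
(7,4): no bracket -> illegal
B mobility = 10
-- W to move --
(0,2): flips 2 -> legal
(0,3): flips 4 -> legal
(0,4): no bracket -> illegal
(1,2): flips 2 -> legal
(2,2): flips 2 -> legal
(3,1): no bracket -> illegal
(3,2): flips 4 -> legal
(3,6): flips 2 -> legal
(4,0): no bracket -> illegal
(4,1): flips 1 -> legal
(4,6): flips 2 -> legal
(4,7): no bracket -> illegal
(5,0): no bracket -> illegal
(5,2): no bracket -> illegal
(5,3): flips 1 -> legal
(5,5): flips 1 -> legal
(5,7): no bracket -> illegal
(6,0): flips 4 -> legal
(6,1): no bracket -> illegal
(6,2): no bracket -> illegal
(6,5): flips 2 -> legal
(6,6): no bracket -> illegal
(6,7): no bracket -> illegal
(7,3): no bracket -> illegal
(7,4): no bracket -> illegal
(7,5): no bracket -> illegal
W mobility = 12

Answer: B=10 W=12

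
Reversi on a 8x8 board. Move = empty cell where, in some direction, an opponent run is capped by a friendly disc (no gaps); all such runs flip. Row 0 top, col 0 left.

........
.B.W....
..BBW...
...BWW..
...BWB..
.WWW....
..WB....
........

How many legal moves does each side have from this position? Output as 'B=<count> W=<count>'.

-- B to move --
(0,2): no bracket -> illegal
(0,3): flips 1 -> legal
(0,4): flips 1 -> legal
(1,2): no bracket -> illegal
(1,4): no bracket -> illegal
(1,5): flips 1 -> legal
(2,5): flips 3 -> legal
(2,6): no bracket -> illegal
(3,6): flips 2 -> legal
(4,0): no bracket -> illegal
(4,1): flips 1 -> legal
(4,2): no bracket -> illegal
(4,6): no bracket -> illegal
(5,0): no bracket -> illegal
(5,4): no bracket -> illegal
(5,5): flips 1 -> legal
(6,0): no bracket -> illegal
(6,1): flips 2 -> legal
(6,4): no bracket -> illegal
(7,1): no bracket -> illegal
(7,2): no bracket -> illegal
(7,3): no bracket -> illegal
B mobility = 8
-- W to move --
(0,0): flips 3 -> legal
(0,1): no bracket -> illegal
(0,2): no bracket -> illegal
(1,0): no bracket -> illegal
(1,2): flips 1 -> legal
(1,4): no bracket -> illegal
(2,0): no bracket -> illegal
(2,1): flips 2 -> legal
(3,1): flips 1 -> legal
(3,2): flips 1 -> legal
(3,6): no bracket -> illegal
(4,2): flips 2 -> legal
(4,6): flips 1 -> legal
(5,4): no bracket -> illegal
(5,5): flips 1 -> legal
(5,6): flips 1 -> legal
(6,4): flips 1 -> legal
(7,2): no bracket -> illegal
(7,3): flips 1 -> legal
(7,4): flips 1 -> legal
W mobility = 12

Answer: B=8 W=12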